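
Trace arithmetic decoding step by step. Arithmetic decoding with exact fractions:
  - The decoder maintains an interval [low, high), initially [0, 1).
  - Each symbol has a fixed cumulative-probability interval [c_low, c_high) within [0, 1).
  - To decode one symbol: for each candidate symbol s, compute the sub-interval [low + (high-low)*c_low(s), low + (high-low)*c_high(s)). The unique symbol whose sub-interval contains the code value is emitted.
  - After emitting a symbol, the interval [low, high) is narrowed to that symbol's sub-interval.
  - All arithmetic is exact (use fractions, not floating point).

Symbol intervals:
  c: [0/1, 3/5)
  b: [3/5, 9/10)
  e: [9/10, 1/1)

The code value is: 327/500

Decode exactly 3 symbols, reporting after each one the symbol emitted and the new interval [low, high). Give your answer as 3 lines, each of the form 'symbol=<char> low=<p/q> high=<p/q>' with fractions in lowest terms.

Step 1: interval [0/1, 1/1), width = 1/1 - 0/1 = 1/1
  'c': [0/1 + 1/1*0/1, 0/1 + 1/1*3/5) = [0/1, 3/5)
  'b': [0/1 + 1/1*3/5, 0/1 + 1/1*9/10) = [3/5, 9/10) <- contains code 327/500
  'e': [0/1 + 1/1*9/10, 0/1 + 1/1*1/1) = [9/10, 1/1)
  emit 'b', narrow to [3/5, 9/10)
Step 2: interval [3/5, 9/10), width = 9/10 - 3/5 = 3/10
  'c': [3/5 + 3/10*0/1, 3/5 + 3/10*3/5) = [3/5, 39/50) <- contains code 327/500
  'b': [3/5 + 3/10*3/5, 3/5 + 3/10*9/10) = [39/50, 87/100)
  'e': [3/5 + 3/10*9/10, 3/5 + 3/10*1/1) = [87/100, 9/10)
  emit 'c', narrow to [3/5, 39/50)
Step 3: interval [3/5, 39/50), width = 39/50 - 3/5 = 9/50
  'c': [3/5 + 9/50*0/1, 3/5 + 9/50*3/5) = [3/5, 177/250) <- contains code 327/500
  'b': [3/5 + 9/50*3/5, 3/5 + 9/50*9/10) = [177/250, 381/500)
  'e': [3/5 + 9/50*9/10, 3/5 + 9/50*1/1) = [381/500, 39/50)
  emit 'c', narrow to [3/5, 177/250)

Answer: symbol=b low=3/5 high=9/10
symbol=c low=3/5 high=39/50
symbol=c low=3/5 high=177/250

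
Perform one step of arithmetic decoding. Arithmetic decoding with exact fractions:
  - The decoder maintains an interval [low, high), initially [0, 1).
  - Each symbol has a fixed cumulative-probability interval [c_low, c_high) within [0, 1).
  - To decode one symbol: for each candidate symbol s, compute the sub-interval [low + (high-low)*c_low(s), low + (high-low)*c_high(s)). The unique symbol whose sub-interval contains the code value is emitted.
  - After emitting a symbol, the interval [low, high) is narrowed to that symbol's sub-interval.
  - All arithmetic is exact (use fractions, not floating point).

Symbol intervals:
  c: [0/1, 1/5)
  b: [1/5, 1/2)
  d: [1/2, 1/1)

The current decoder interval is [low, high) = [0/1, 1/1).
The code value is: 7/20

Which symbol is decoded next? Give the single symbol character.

Interval width = high − low = 1/1 − 0/1 = 1/1
Scaled code = (code − low) / width = (7/20 − 0/1) / 1/1 = 7/20
  c: [0/1, 1/5) 
  b: [1/5, 1/2) ← scaled code falls here ✓
  d: [1/2, 1/1) 

Answer: b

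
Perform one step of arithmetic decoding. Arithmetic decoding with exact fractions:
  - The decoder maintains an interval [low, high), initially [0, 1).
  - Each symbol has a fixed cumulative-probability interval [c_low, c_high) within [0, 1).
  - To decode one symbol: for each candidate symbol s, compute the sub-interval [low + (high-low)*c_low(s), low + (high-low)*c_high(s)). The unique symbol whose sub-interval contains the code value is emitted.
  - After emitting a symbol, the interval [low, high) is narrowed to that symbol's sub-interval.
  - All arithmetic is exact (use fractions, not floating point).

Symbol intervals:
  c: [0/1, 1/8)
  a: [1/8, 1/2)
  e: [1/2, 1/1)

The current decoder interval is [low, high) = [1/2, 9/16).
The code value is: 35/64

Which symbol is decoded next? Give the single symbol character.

Interval width = high − low = 9/16 − 1/2 = 1/16
Scaled code = (code − low) / width = (35/64 − 1/2) / 1/16 = 3/4
  c: [0/1, 1/8) 
  a: [1/8, 1/2) 
  e: [1/2, 1/1) ← scaled code falls here ✓

Answer: e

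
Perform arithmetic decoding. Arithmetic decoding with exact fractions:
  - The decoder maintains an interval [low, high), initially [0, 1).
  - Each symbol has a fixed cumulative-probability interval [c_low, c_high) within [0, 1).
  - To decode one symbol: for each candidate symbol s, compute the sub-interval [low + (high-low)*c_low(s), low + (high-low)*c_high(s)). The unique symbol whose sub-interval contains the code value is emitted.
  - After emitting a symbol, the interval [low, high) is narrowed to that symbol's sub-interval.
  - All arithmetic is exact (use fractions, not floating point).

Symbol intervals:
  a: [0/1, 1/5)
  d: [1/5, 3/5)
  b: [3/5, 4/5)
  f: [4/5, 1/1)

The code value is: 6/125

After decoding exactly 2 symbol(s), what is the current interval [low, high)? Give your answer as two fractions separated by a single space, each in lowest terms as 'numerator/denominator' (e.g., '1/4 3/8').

Answer: 1/25 3/25

Derivation:
Step 1: interval [0/1, 1/1), width = 1/1 - 0/1 = 1/1
  'a': [0/1 + 1/1*0/1, 0/1 + 1/1*1/5) = [0/1, 1/5) <- contains code 6/125
  'd': [0/1 + 1/1*1/5, 0/1 + 1/1*3/5) = [1/5, 3/5)
  'b': [0/1 + 1/1*3/5, 0/1 + 1/1*4/5) = [3/5, 4/5)
  'f': [0/1 + 1/1*4/5, 0/1 + 1/1*1/1) = [4/5, 1/1)
  emit 'a', narrow to [0/1, 1/5)
Step 2: interval [0/1, 1/5), width = 1/5 - 0/1 = 1/5
  'a': [0/1 + 1/5*0/1, 0/1 + 1/5*1/5) = [0/1, 1/25)
  'd': [0/1 + 1/5*1/5, 0/1 + 1/5*3/5) = [1/25, 3/25) <- contains code 6/125
  'b': [0/1 + 1/5*3/5, 0/1 + 1/5*4/5) = [3/25, 4/25)
  'f': [0/1 + 1/5*4/5, 0/1 + 1/5*1/1) = [4/25, 1/5)
  emit 'd', narrow to [1/25, 3/25)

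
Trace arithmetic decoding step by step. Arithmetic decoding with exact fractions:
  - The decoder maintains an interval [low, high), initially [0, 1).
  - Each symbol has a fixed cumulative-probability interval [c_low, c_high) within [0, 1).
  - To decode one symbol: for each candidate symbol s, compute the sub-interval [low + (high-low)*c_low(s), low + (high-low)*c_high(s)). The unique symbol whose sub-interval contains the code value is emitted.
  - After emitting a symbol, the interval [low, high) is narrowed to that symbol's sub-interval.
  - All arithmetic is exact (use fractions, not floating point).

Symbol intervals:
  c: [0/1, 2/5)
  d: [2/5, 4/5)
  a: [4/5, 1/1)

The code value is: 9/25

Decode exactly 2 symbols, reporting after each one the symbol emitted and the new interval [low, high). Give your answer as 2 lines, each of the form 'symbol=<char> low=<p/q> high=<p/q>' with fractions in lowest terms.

Answer: symbol=c low=0/1 high=2/5
symbol=a low=8/25 high=2/5

Derivation:
Step 1: interval [0/1, 1/1), width = 1/1 - 0/1 = 1/1
  'c': [0/1 + 1/1*0/1, 0/1 + 1/1*2/5) = [0/1, 2/5) <- contains code 9/25
  'd': [0/1 + 1/1*2/5, 0/1 + 1/1*4/5) = [2/5, 4/5)
  'a': [0/1 + 1/1*4/5, 0/1 + 1/1*1/1) = [4/5, 1/1)
  emit 'c', narrow to [0/1, 2/5)
Step 2: interval [0/1, 2/5), width = 2/5 - 0/1 = 2/5
  'c': [0/1 + 2/5*0/1, 0/1 + 2/5*2/5) = [0/1, 4/25)
  'd': [0/1 + 2/5*2/5, 0/1 + 2/5*4/5) = [4/25, 8/25)
  'a': [0/1 + 2/5*4/5, 0/1 + 2/5*1/1) = [8/25, 2/5) <- contains code 9/25
  emit 'a', narrow to [8/25, 2/5)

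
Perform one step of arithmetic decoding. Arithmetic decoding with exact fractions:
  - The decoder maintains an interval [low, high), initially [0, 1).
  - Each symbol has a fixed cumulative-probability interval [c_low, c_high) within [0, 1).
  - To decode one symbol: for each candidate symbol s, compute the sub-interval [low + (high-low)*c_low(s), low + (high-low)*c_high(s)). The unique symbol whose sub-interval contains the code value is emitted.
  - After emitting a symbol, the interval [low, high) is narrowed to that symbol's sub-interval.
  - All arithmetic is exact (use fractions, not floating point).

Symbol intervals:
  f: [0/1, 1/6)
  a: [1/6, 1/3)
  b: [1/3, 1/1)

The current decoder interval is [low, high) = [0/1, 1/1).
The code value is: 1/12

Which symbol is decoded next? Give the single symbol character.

Answer: f

Derivation:
Interval width = high − low = 1/1 − 0/1 = 1/1
Scaled code = (code − low) / width = (1/12 − 0/1) / 1/1 = 1/12
  f: [0/1, 1/6) ← scaled code falls here ✓
  a: [1/6, 1/3) 
  b: [1/3, 1/1) 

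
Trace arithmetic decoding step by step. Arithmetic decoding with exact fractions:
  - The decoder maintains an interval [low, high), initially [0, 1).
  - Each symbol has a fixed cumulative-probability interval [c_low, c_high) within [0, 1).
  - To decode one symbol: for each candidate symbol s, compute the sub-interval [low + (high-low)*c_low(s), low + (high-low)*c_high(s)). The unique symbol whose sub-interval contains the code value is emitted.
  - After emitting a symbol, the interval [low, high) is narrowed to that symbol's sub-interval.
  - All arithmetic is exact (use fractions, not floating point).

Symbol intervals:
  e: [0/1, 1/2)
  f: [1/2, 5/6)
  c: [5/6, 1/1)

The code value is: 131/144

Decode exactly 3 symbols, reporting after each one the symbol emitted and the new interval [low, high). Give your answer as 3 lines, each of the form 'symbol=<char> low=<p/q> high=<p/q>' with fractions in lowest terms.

Answer: symbol=c low=5/6 high=1/1
symbol=e low=5/6 high=11/12
symbol=c low=65/72 high=11/12

Derivation:
Step 1: interval [0/1, 1/1), width = 1/1 - 0/1 = 1/1
  'e': [0/1 + 1/1*0/1, 0/1 + 1/1*1/2) = [0/1, 1/2)
  'f': [0/1 + 1/1*1/2, 0/1 + 1/1*5/6) = [1/2, 5/6)
  'c': [0/1 + 1/1*5/6, 0/1 + 1/1*1/1) = [5/6, 1/1) <- contains code 131/144
  emit 'c', narrow to [5/6, 1/1)
Step 2: interval [5/6, 1/1), width = 1/1 - 5/6 = 1/6
  'e': [5/6 + 1/6*0/1, 5/6 + 1/6*1/2) = [5/6, 11/12) <- contains code 131/144
  'f': [5/6 + 1/6*1/2, 5/6 + 1/6*5/6) = [11/12, 35/36)
  'c': [5/6 + 1/6*5/6, 5/6 + 1/6*1/1) = [35/36, 1/1)
  emit 'e', narrow to [5/6, 11/12)
Step 3: interval [5/6, 11/12), width = 11/12 - 5/6 = 1/12
  'e': [5/6 + 1/12*0/1, 5/6 + 1/12*1/2) = [5/6, 7/8)
  'f': [5/6 + 1/12*1/2, 5/6 + 1/12*5/6) = [7/8, 65/72)
  'c': [5/6 + 1/12*5/6, 5/6 + 1/12*1/1) = [65/72, 11/12) <- contains code 131/144
  emit 'c', narrow to [65/72, 11/12)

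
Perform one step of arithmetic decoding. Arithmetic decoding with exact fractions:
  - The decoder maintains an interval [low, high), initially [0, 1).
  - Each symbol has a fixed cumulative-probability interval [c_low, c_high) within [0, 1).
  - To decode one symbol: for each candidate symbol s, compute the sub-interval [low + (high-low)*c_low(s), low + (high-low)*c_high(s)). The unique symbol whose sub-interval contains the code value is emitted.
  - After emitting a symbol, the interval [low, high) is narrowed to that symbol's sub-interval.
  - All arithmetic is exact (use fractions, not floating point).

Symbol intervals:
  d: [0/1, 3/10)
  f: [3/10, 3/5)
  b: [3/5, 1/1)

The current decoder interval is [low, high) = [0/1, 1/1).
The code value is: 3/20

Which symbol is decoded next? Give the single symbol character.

Answer: d

Derivation:
Interval width = high − low = 1/1 − 0/1 = 1/1
Scaled code = (code − low) / width = (3/20 − 0/1) / 1/1 = 3/20
  d: [0/1, 3/10) ← scaled code falls here ✓
  f: [3/10, 3/5) 
  b: [3/5, 1/1) 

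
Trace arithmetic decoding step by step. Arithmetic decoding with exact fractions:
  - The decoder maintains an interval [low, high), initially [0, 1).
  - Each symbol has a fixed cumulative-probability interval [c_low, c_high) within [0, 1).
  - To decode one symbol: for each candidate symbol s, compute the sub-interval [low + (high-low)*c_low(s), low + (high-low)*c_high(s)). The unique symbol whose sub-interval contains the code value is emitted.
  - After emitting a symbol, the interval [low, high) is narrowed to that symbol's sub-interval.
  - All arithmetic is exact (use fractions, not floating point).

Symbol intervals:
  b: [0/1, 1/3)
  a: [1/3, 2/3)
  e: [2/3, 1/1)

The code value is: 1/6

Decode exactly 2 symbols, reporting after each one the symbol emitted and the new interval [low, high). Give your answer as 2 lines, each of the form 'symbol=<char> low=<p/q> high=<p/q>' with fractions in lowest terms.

Step 1: interval [0/1, 1/1), width = 1/1 - 0/1 = 1/1
  'b': [0/1 + 1/1*0/1, 0/1 + 1/1*1/3) = [0/1, 1/3) <- contains code 1/6
  'a': [0/1 + 1/1*1/3, 0/1 + 1/1*2/3) = [1/3, 2/3)
  'e': [0/1 + 1/1*2/3, 0/1 + 1/1*1/1) = [2/3, 1/1)
  emit 'b', narrow to [0/1, 1/3)
Step 2: interval [0/1, 1/3), width = 1/3 - 0/1 = 1/3
  'b': [0/1 + 1/3*0/1, 0/1 + 1/3*1/3) = [0/1, 1/9)
  'a': [0/1 + 1/3*1/3, 0/1 + 1/3*2/3) = [1/9, 2/9) <- contains code 1/6
  'e': [0/1 + 1/3*2/3, 0/1 + 1/3*1/1) = [2/9, 1/3)
  emit 'a', narrow to [1/9, 2/9)

Answer: symbol=b low=0/1 high=1/3
symbol=a low=1/9 high=2/9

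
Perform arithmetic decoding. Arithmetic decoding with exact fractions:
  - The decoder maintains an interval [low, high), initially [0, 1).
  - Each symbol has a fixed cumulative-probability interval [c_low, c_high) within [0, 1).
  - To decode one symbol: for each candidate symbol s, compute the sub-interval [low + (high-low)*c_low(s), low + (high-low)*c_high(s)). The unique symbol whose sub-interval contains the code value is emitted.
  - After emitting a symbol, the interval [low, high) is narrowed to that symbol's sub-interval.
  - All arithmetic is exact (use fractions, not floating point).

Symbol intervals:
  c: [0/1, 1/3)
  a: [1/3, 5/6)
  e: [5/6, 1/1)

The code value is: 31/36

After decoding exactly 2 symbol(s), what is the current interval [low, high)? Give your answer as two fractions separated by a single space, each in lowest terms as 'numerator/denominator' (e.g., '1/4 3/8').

Step 1: interval [0/1, 1/1), width = 1/1 - 0/1 = 1/1
  'c': [0/1 + 1/1*0/1, 0/1 + 1/1*1/3) = [0/1, 1/3)
  'a': [0/1 + 1/1*1/3, 0/1 + 1/1*5/6) = [1/3, 5/6)
  'e': [0/1 + 1/1*5/6, 0/1 + 1/1*1/1) = [5/6, 1/1) <- contains code 31/36
  emit 'e', narrow to [5/6, 1/1)
Step 2: interval [5/6, 1/1), width = 1/1 - 5/6 = 1/6
  'c': [5/6 + 1/6*0/1, 5/6 + 1/6*1/3) = [5/6, 8/9) <- contains code 31/36
  'a': [5/6 + 1/6*1/3, 5/6 + 1/6*5/6) = [8/9, 35/36)
  'e': [5/6 + 1/6*5/6, 5/6 + 1/6*1/1) = [35/36, 1/1)
  emit 'c', narrow to [5/6, 8/9)

Answer: 5/6 8/9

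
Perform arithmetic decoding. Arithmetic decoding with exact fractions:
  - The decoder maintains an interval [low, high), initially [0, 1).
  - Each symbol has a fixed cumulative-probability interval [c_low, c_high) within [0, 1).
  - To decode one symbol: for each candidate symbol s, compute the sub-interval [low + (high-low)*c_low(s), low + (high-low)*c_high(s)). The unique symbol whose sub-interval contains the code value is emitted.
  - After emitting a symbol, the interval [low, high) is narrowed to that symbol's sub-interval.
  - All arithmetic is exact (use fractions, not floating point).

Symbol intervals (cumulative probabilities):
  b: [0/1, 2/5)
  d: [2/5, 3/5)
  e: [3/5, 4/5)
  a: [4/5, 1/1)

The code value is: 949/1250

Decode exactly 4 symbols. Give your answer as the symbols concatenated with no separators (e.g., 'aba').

Step 1: interval [0/1, 1/1), width = 1/1 - 0/1 = 1/1
  'b': [0/1 + 1/1*0/1, 0/1 + 1/1*2/5) = [0/1, 2/5)
  'd': [0/1 + 1/1*2/5, 0/1 + 1/1*3/5) = [2/5, 3/5)
  'e': [0/1 + 1/1*3/5, 0/1 + 1/1*4/5) = [3/5, 4/5) <- contains code 949/1250
  'a': [0/1 + 1/1*4/5, 0/1 + 1/1*1/1) = [4/5, 1/1)
  emit 'e', narrow to [3/5, 4/5)
Step 2: interval [3/5, 4/5), width = 4/5 - 3/5 = 1/5
  'b': [3/5 + 1/5*0/1, 3/5 + 1/5*2/5) = [3/5, 17/25)
  'd': [3/5 + 1/5*2/5, 3/5 + 1/5*3/5) = [17/25, 18/25)
  'e': [3/5 + 1/5*3/5, 3/5 + 1/5*4/5) = [18/25, 19/25) <- contains code 949/1250
  'a': [3/5 + 1/5*4/5, 3/5 + 1/5*1/1) = [19/25, 4/5)
  emit 'e', narrow to [18/25, 19/25)
Step 3: interval [18/25, 19/25), width = 19/25 - 18/25 = 1/25
  'b': [18/25 + 1/25*0/1, 18/25 + 1/25*2/5) = [18/25, 92/125)
  'd': [18/25 + 1/25*2/5, 18/25 + 1/25*3/5) = [92/125, 93/125)
  'e': [18/25 + 1/25*3/5, 18/25 + 1/25*4/5) = [93/125, 94/125)
  'a': [18/25 + 1/25*4/5, 18/25 + 1/25*1/1) = [94/125, 19/25) <- contains code 949/1250
  emit 'a', narrow to [94/125, 19/25)
Step 4: interval [94/125, 19/25), width = 19/25 - 94/125 = 1/125
  'b': [94/125 + 1/125*0/1, 94/125 + 1/125*2/5) = [94/125, 472/625)
  'd': [94/125 + 1/125*2/5, 94/125 + 1/125*3/5) = [472/625, 473/625)
  'e': [94/125 + 1/125*3/5, 94/125 + 1/125*4/5) = [473/625, 474/625)
  'a': [94/125 + 1/125*4/5, 94/125 + 1/125*1/1) = [474/625, 19/25) <- contains code 949/1250
  emit 'a', narrow to [474/625, 19/25)

Answer: eeaa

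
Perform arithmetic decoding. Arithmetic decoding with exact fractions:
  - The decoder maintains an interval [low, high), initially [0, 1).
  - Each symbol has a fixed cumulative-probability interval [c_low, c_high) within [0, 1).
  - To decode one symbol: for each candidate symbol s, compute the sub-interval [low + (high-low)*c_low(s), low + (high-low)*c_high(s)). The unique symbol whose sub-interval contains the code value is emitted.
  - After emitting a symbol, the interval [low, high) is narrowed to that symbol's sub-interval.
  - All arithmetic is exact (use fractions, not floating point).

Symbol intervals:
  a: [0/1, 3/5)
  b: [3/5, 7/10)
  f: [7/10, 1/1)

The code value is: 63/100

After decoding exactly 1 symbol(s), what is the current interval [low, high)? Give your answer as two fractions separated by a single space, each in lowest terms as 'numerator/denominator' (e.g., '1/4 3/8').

Answer: 3/5 7/10

Derivation:
Step 1: interval [0/1, 1/1), width = 1/1 - 0/1 = 1/1
  'a': [0/1 + 1/1*0/1, 0/1 + 1/1*3/5) = [0/1, 3/5)
  'b': [0/1 + 1/1*3/5, 0/1 + 1/1*7/10) = [3/5, 7/10) <- contains code 63/100
  'f': [0/1 + 1/1*7/10, 0/1 + 1/1*1/1) = [7/10, 1/1)
  emit 'b', narrow to [3/5, 7/10)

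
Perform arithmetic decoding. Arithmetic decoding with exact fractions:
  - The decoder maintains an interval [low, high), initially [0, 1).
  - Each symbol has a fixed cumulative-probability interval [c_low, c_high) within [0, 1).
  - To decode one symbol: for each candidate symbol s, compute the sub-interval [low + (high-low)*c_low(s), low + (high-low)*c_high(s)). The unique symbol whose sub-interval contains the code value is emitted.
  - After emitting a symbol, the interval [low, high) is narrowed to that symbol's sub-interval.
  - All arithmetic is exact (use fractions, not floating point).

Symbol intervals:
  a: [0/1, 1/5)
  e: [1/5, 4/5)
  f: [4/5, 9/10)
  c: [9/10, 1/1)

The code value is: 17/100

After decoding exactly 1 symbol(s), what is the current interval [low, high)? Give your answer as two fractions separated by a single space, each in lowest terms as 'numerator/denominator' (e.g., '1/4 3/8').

Answer: 0/1 1/5

Derivation:
Step 1: interval [0/1, 1/1), width = 1/1 - 0/1 = 1/1
  'a': [0/1 + 1/1*0/1, 0/1 + 1/1*1/5) = [0/1, 1/5) <- contains code 17/100
  'e': [0/1 + 1/1*1/5, 0/1 + 1/1*4/5) = [1/5, 4/5)
  'f': [0/1 + 1/1*4/5, 0/1 + 1/1*9/10) = [4/5, 9/10)
  'c': [0/1 + 1/1*9/10, 0/1 + 1/1*1/1) = [9/10, 1/1)
  emit 'a', narrow to [0/1, 1/5)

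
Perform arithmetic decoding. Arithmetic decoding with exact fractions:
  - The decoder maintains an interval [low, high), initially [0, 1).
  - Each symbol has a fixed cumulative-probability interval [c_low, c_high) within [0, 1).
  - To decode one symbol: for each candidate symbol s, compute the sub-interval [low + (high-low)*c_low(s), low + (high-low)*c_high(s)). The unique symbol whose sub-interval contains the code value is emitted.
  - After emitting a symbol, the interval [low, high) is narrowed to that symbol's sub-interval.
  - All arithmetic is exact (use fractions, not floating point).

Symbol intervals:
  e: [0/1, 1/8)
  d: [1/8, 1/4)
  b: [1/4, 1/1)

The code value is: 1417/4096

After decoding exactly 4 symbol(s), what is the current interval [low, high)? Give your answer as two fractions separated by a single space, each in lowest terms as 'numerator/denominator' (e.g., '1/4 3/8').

Step 1: interval [0/1, 1/1), width = 1/1 - 0/1 = 1/1
  'e': [0/1 + 1/1*0/1, 0/1 + 1/1*1/8) = [0/1, 1/8)
  'd': [0/1 + 1/1*1/8, 0/1 + 1/1*1/4) = [1/8, 1/4)
  'b': [0/1 + 1/1*1/4, 0/1 + 1/1*1/1) = [1/4, 1/1) <- contains code 1417/4096
  emit 'b', narrow to [1/4, 1/1)
Step 2: interval [1/4, 1/1), width = 1/1 - 1/4 = 3/4
  'e': [1/4 + 3/4*0/1, 1/4 + 3/4*1/8) = [1/4, 11/32)
  'd': [1/4 + 3/4*1/8, 1/4 + 3/4*1/4) = [11/32, 7/16) <- contains code 1417/4096
  'b': [1/4 + 3/4*1/4, 1/4 + 3/4*1/1) = [7/16, 1/1)
  emit 'd', narrow to [11/32, 7/16)
Step 3: interval [11/32, 7/16), width = 7/16 - 11/32 = 3/32
  'e': [11/32 + 3/32*0/1, 11/32 + 3/32*1/8) = [11/32, 91/256) <- contains code 1417/4096
  'd': [11/32 + 3/32*1/8, 11/32 + 3/32*1/4) = [91/256, 47/128)
  'b': [11/32 + 3/32*1/4, 11/32 + 3/32*1/1) = [47/128, 7/16)
  emit 'e', narrow to [11/32, 91/256)
Step 4: interval [11/32, 91/256), width = 91/256 - 11/32 = 3/256
  'e': [11/32 + 3/256*0/1, 11/32 + 3/256*1/8) = [11/32, 707/2048)
  'd': [11/32 + 3/256*1/8, 11/32 + 3/256*1/4) = [707/2048, 355/1024) <- contains code 1417/4096
  'b': [11/32 + 3/256*1/4, 11/32 + 3/256*1/1) = [355/1024, 91/256)
  emit 'd', narrow to [707/2048, 355/1024)

Answer: 707/2048 355/1024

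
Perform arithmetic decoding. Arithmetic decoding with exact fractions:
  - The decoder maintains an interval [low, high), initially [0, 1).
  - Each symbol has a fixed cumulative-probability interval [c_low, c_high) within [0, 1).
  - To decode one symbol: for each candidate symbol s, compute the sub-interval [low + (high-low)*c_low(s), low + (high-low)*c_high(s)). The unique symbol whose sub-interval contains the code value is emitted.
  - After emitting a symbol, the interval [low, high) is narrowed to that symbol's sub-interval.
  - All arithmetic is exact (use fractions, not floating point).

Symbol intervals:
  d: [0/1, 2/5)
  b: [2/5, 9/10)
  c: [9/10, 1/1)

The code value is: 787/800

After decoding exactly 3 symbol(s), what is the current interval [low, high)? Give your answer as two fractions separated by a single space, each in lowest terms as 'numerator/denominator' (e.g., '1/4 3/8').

Step 1: interval [0/1, 1/1), width = 1/1 - 0/1 = 1/1
  'd': [0/1 + 1/1*0/1, 0/1 + 1/1*2/5) = [0/1, 2/5)
  'b': [0/1 + 1/1*2/5, 0/1 + 1/1*9/10) = [2/5, 9/10)
  'c': [0/1 + 1/1*9/10, 0/1 + 1/1*1/1) = [9/10, 1/1) <- contains code 787/800
  emit 'c', narrow to [9/10, 1/1)
Step 2: interval [9/10, 1/1), width = 1/1 - 9/10 = 1/10
  'd': [9/10 + 1/10*0/1, 9/10 + 1/10*2/5) = [9/10, 47/50)
  'b': [9/10 + 1/10*2/5, 9/10 + 1/10*9/10) = [47/50, 99/100) <- contains code 787/800
  'c': [9/10 + 1/10*9/10, 9/10 + 1/10*1/1) = [99/100, 1/1)
  emit 'b', narrow to [47/50, 99/100)
Step 3: interval [47/50, 99/100), width = 99/100 - 47/50 = 1/20
  'd': [47/50 + 1/20*0/1, 47/50 + 1/20*2/5) = [47/50, 24/25)
  'b': [47/50 + 1/20*2/5, 47/50 + 1/20*9/10) = [24/25, 197/200) <- contains code 787/800
  'c': [47/50 + 1/20*9/10, 47/50 + 1/20*1/1) = [197/200, 99/100)
  emit 'b', narrow to [24/25, 197/200)

Answer: 24/25 197/200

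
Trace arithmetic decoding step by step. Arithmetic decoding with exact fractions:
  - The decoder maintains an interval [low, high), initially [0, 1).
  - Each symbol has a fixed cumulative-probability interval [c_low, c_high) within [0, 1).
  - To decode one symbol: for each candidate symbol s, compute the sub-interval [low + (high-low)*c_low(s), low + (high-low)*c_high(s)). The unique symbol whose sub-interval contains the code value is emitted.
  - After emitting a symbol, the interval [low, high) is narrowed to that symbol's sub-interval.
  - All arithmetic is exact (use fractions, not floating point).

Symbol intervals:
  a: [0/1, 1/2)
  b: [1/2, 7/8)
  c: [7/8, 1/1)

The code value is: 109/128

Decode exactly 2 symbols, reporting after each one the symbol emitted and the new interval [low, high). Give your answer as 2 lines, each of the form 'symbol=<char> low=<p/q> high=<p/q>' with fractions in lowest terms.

Step 1: interval [0/1, 1/1), width = 1/1 - 0/1 = 1/1
  'a': [0/1 + 1/1*0/1, 0/1 + 1/1*1/2) = [0/1, 1/2)
  'b': [0/1 + 1/1*1/2, 0/1 + 1/1*7/8) = [1/2, 7/8) <- contains code 109/128
  'c': [0/1 + 1/1*7/8, 0/1 + 1/1*1/1) = [7/8, 1/1)
  emit 'b', narrow to [1/2, 7/8)
Step 2: interval [1/2, 7/8), width = 7/8 - 1/2 = 3/8
  'a': [1/2 + 3/8*0/1, 1/2 + 3/8*1/2) = [1/2, 11/16)
  'b': [1/2 + 3/8*1/2, 1/2 + 3/8*7/8) = [11/16, 53/64)
  'c': [1/2 + 3/8*7/8, 1/2 + 3/8*1/1) = [53/64, 7/8) <- contains code 109/128
  emit 'c', narrow to [53/64, 7/8)

Answer: symbol=b low=1/2 high=7/8
symbol=c low=53/64 high=7/8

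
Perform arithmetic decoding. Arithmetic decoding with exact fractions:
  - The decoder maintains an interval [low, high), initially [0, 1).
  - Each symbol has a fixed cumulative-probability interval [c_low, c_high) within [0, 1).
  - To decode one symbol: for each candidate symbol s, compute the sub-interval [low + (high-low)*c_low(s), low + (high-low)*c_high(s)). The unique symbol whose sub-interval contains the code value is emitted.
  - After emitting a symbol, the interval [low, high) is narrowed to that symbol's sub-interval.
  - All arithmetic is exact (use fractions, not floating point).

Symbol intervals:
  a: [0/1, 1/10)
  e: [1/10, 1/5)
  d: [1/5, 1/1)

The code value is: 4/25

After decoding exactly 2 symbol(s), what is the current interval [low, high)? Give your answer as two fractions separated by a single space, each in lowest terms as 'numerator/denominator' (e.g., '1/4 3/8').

Answer: 3/25 1/5

Derivation:
Step 1: interval [0/1, 1/1), width = 1/1 - 0/1 = 1/1
  'a': [0/1 + 1/1*0/1, 0/1 + 1/1*1/10) = [0/1, 1/10)
  'e': [0/1 + 1/1*1/10, 0/1 + 1/1*1/5) = [1/10, 1/5) <- contains code 4/25
  'd': [0/1 + 1/1*1/5, 0/1 + 1/1*1/1) = [1/5, 1/1)
  emit 'e', narrow to [1/10, 1/5)
Step 2: interval [1/10, 1/5), width = 1/5 - 1/10 = 1/10
  'a': [1/10 + 1/10*0/1, 1/10 + 1/10*1/10) = [1/10, 11/100)
  'e': [1/10 + 1/10*1/10, 1/10 + 1/10*1/5) = [11/100, 3/25)
  'd': [1/10 + 1/10*1/5, 1/10 + 1/10*1/1) = [3/25, 1/5) <- contains code 4/25
  emit 'd', narrow to [3/25, 1/5)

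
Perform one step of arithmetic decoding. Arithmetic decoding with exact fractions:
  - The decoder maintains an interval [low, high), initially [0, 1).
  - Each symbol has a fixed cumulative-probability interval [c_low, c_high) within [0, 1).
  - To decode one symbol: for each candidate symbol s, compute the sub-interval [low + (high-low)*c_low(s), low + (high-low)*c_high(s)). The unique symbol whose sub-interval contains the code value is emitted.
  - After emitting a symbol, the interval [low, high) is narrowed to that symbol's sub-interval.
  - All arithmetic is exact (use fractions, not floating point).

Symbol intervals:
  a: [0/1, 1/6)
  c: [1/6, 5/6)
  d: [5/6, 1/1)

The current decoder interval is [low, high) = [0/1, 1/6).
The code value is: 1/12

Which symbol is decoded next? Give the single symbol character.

Answer: c

Derivation:
Interval width = high − low = 1/6 − 0/1 = 1/6
Scaled code = (code − low) / width = (1/12 − 0/1) / 1/6 = 1/2
  a: [0/1, 1/6) 
  c: [1/6, 5/6) ← scaled code falls here ✓
  d: [5/6, 1/1) 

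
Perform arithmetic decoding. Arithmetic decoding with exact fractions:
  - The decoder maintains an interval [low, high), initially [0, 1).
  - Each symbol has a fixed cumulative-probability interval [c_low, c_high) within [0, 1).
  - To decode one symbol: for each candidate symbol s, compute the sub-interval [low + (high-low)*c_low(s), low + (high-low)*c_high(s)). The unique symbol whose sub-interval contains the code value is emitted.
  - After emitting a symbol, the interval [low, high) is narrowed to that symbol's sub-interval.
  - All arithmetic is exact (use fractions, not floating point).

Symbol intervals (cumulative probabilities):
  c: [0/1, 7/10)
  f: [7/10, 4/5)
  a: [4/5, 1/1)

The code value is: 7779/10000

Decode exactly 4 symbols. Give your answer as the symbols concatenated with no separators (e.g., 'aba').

Step 1: interval [0/1, 1/1), width = 1/1 - 0/1 = 1/1
  'c': [0/1 + 1/1*0/1, 0/1 + 1/1*7/10) = [0/1, 7/10)
  'f': [0/1 + 1/1*7/10, 0/1 + 1/1*4/5) = [7/10, 4/5) <- contains code 7779/10000
  'a': [0/1 + 1/1*4/5, 0/1 + 1/1*1/1) = [4/5, 1/1)
  emit 'f', narrow to [7/10, 4/5)
Step 2: interval [7/10, 4/5), width = 4/5 - 7/10 = 1/10
  'c': [7/10 + 1/10*0/1, 7/10 + 1/10*7/10) = [7/10, 77/100)
  'f': [7/10 + 1/10*7/10, 7/10 + 1/10*4/5) = [77/100, 39/50) <- contains code 7779/10000
  'a': [7/10 + 1/10*4/5, 7/10 + 1/10*1/1) = [39/50, 4/5)
  emit 'f', narrow to [77/100, 39/50)
Step 3: interval [77/100, 39/50), width = 39/50 - 77/100 = 1/100
  'c': [77/100 + 1/100*0/1, 77/100 + 1/100*7/10) = [77/100, 777/1000)
  'f': [77/100 + 1/100*7/10, 77/100 + 1/100*4/5) = [777/1000, 389/500) <- contains code 7779/10000
  'a': [77/100 + 1/100*4/5, 77/100 + 1/100*1/1) = [389/500, 39/50)
  emit 'f', narrow to [777/1000, 389/500)
Step 4: interval [777/1000, 389/500), width = 389/500 - 777/1000 = 1/1000
  'c': [777/1000 + 1/1000*0/1, 777/1000 + 1/1000*7/10) = [777/1000, 7777/10000)
  'f': [777/1000 + 1/1000*7/10, 777/1000 + 1/1000*4/5) = [7777/10000, 3889/5000)
  'a': [777/1000 + 1/1000*4/5, 777/1000 + 1/1000*1/1) = [3889/5000, 389/500) <- contains code 7779/10000
  emit 'a', narrow to [3889/5000, 389/500)

Answer: fffa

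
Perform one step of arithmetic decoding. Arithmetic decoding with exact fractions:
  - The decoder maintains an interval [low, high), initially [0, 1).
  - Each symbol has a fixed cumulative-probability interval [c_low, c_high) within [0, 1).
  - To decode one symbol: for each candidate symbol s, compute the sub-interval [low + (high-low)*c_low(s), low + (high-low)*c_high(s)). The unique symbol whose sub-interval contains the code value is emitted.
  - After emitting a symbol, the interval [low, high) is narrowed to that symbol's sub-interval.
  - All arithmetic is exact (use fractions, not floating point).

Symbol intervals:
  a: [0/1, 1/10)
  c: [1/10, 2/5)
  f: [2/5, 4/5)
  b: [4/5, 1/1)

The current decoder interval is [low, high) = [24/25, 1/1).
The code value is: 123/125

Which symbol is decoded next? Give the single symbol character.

Interval width = high − low = 1/1 − 24/25 = 1/25
Scaled code = (code − low) / width = (123/125 − 24/25) / 1/25 = 3/5
  a: [0/1, 1/10) 
  c: [1/10, 2/5) 
  f: [2/5, 4/5) ← scaled code falls here ✓
  b: [4/5, 1/1) 

Answer: f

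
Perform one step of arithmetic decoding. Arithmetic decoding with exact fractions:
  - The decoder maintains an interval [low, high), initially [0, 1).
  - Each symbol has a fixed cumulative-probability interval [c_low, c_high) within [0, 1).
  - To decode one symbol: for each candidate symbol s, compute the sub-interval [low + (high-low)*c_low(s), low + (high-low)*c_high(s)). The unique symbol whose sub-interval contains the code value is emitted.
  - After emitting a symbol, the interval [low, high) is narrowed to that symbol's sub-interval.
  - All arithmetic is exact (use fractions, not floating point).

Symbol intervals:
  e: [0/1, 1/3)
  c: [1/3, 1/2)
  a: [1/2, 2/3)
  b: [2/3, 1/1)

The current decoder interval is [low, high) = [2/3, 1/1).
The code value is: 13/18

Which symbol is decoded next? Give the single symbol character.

Interval width = high − low = 1/1 − 2/3 = 1/3
Scaled code = (code − low) / width = (13/18 − 2/3) / 1/3 = 1/6
  e: [0/1, 1/3) ← scaled code falls here ✓
  c: [1/3, 1/2) 
  a: [1/2, 2/3) 
  b: [2/3, 1/1) 

Answer: e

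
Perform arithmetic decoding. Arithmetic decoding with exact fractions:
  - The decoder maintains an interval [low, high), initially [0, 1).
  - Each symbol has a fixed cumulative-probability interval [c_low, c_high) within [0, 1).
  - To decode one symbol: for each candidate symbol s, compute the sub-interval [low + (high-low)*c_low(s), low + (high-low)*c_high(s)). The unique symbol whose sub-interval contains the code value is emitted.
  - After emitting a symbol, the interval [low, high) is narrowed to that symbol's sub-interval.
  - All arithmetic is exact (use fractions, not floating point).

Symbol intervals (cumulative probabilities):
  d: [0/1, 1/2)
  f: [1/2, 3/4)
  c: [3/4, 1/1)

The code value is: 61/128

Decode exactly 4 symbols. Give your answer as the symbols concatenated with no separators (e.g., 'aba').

Answer: dccd

Derivation:
Step 1: interval [0/1, 1/1), width = 1/1 - 0/1 = 1/1
  'd': [0/1 + 1/1*0/1, 0/1 + 1/1*1/2) = [0/1, 1/2) <- contains code 61/128
  'f': [0/1 + 1/1*1/2, 0/1 + 1/1*3/4) = [1/2, 3/4)
  'c': [0/1 + 1/1*3/4, 0/1 + 1/1*1/1) = [3/4, 1/1)
  emit 'd', narrow to [0/1, 1/2)
Step 2: interval [0/1, 1/2), width = 1/2 - 0/1 = 1/2
  'd': [0/1 + 1/2*0/1, 0/1 + 1/2*1/2) = [0/1, 1/4)
  'f': [0/1 + 1/2*1/2, 0/1 + 1/2*3/4) = [1/4, 3/8)
  'c': [0/1 + 1/2*3/4, 0/1 + 1/2*1/1) = [3/8, 1/2) <- contains code 61/128
  emit 'c', narrow to [3/8, 1/2)
Step 3: interval [3/8, 1/2), width = 1/2 - 3/8 = 1/8
  'd': [3/8 + 1/8*0/1, 3/8 + 1/8*1/2) = [3/8, 7/16)
  'f': [3/8 + 1/8*1/2, 3/8 + 1/8*3/4) = [7/16, 15/32)
  'c': [3/8 + 1/8*3/4, 3/8 + 1/8*1/1) = [15/32, 1/2) <- contains code 61/128
  emit 'c', narrow to [15/32, 1/2)
Step 4: interval [15/32, 1/2), width = 1/2 - 15/32 = 1/32
  'd': [15/32 + 1/32*0/1, 15/32 + 1/32*1/2) = [15/32, 31/64) <- contains code 61/128
  'f': [15/32 + 1/32*1/2, 15/32 + 1/32*3/4) = [31/64, 63/128)
  'c': [15/32 + 1/32*3/4, 15/32 + 1/32*1/1) = [63/128, 1/2)
  emit 'd', narrow to [15/32, 31/64)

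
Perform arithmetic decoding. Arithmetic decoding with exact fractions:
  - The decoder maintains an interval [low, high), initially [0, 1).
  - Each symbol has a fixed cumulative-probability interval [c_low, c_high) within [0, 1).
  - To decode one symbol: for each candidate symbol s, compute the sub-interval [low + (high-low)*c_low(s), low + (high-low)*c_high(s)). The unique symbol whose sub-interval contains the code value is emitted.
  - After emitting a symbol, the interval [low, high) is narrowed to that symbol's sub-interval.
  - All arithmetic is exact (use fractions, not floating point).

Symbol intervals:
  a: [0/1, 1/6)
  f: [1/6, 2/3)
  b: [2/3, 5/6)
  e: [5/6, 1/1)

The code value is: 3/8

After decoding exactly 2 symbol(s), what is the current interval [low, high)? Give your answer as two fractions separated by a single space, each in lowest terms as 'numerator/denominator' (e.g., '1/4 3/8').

Step 1: interval [0/1, 1/1), width = 1/1 - 0/1 = 1/1
  'a': [0/1 + 1/1*0/1, 0/1 + 1/1*1/6) = [0/1, 1/6)
  'f': [0/1 + 1/1*1/6, 0/1 + 1/1*2/3) = [1/6, 2/3) <- contains code 3/8
  'b': [0/1 + 1/1*2/3, 0/1 + 1/1*5/6) = [2/3, 5/6)
  'e': [0/1 + 1/1*5/6, 0/1 + 1/1*1/1) = [5/6, 1/1)
  emit 'f', narrow to [1/6, 2/3)
Step 2: interval [1/6, 2/3), width = 2/3 - 1/6 = 1/2
  'a': [1/6 + 1/2*0/1, 1/6 + 1/2*1/6) = [1/6, 1/4)
  'f': [1/6 + 1/2*1/6, 1/6 + 1/2*2/3) = [1/4, 1/2) <- contains code 3/8
  'b': [1/6 + 1/2*2/3, 1/6 + 1/2*5/6) = [1/2, 7/12)
  'e': [1/6 + 1/2*5/6, 1/6 + 1/2*1/1) = [7/12, 2/3)
  emit 'f', narrow to [1/4, 1/2)

Answer: 1/4 1/2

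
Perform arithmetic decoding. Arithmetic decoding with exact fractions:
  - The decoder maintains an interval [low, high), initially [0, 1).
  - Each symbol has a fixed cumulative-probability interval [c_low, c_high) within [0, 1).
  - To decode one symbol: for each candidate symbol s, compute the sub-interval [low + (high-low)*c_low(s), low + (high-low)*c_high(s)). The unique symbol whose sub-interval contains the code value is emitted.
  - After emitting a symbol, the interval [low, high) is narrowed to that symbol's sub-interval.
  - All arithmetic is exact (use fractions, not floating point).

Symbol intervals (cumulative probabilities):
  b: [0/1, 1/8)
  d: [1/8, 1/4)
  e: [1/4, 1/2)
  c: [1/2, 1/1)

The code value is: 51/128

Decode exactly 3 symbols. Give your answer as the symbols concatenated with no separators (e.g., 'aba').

Step 1: interval [0/1, 1/1), width = 1/1 - 0/1 = 1/1
  'b': [0/1 + 1/1*0/1, 0/1 + 1/1*1/8) = [0/1, 1/8)
  'd': [0/1 + 1/1*1/8, 0/1 + 1/1*1/4) = [1/8, 1/4)
  'e': [0/1 + 1/1*1/4, 0/1 + 1/1*1/2) = [1/4, 1/2) <- contains code 51/128
  'c': [0/1 + 1/1*1/2, 0/1 + 1/1*1/1) = [1/2, 1/1)
  emit 'e', narrow to [1/4, 1/2)
Step 2: interval [1/4, 1/2), width = 1/2 - 1/4 = 1/4
  'b': [1/4 + 1/4*0/1, 1/4 + 1/4*1/8) = [1/4, 9/32)
  'd': [1/4 + 1/4*1/8, 1/4 + 1/4*1/4) = [9/32, 5/16)
  'e': [1/4 + 1/4*1/4, 1/4 + 1/4*1/2) = [5/16, 3/8)
  'c': [1/4 + 1/4*1/2, 1/4 + 1/4*1/1) = [3/8, 1/2) <- contains code 51/128
  emit 'c', narrow to [3/8, 1/2)
Step 3: interval [3/8, 1/2), width = 1/2 - 3/8 = 1/8
  'b': [3/8 + 1/8*0/1, 3/8 + 1/8*1/8) = [3/8, 25/64)
  'd': [3/8 + 1/8*1/8, 3/8 + 1/8*1/4) = [25/64, 13/32) <- contains code 51/128
  'e': [3/8 + 1/8*1/4, 3/8 + 1/8*1/2) = [13/32, 7/16)
  'c': [3/8 + 1/8*1/2, 3/8 + 1/8*1/1) = [7/16, 1/2)
  emit 'd', narrow to [25/64, 13/32)

Answer: ecd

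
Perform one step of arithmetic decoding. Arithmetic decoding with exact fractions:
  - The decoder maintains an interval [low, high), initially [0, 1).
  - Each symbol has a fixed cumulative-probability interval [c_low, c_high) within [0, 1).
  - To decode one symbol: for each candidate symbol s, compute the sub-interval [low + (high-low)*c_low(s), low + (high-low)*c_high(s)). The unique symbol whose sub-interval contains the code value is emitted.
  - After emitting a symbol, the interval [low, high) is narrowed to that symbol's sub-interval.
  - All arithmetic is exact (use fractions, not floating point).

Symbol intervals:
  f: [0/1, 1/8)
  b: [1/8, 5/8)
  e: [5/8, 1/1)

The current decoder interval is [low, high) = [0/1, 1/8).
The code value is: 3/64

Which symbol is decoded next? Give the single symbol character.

Answer: b

Derivation:
Interval width = high − low = 1/8 − 0/1 = 1/8
Scaled code = (code − low) / width = (3/64 − 0/1) / 1/8 = 3/8
  f: [0/1, 1/8) 
  b: [1/8, 5/8) ← scaled code falls here ✓
  e: [5/8, 1/1) 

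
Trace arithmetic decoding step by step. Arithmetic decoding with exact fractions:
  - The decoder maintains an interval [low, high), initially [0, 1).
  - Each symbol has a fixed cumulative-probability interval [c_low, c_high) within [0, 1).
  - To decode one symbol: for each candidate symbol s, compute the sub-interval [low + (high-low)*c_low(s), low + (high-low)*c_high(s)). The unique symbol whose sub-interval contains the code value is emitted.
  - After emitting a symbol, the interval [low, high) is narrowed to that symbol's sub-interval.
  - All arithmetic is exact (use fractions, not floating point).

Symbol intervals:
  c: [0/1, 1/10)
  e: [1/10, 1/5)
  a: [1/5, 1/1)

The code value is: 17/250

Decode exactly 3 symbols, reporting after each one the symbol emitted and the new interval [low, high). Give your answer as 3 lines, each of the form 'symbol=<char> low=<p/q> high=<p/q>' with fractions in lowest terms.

Step 1: interval [0/1, 1/1), width = 1/1 - 0/1 = 1/1
  'c': [0/1 + 1/1*0/1, 0/1 + 1/1*1/10) = [0/1, 1/10) <- contains code 17/250
  'e': [0/1 + 1/1*1/10, 0/1 + 1/1*1/5) = [1/10, 1/5)
  'a': [0/1 + 1/1*1/5, 0/1 + 1/1*1/1) = [1/5, 1/1)
  emit 'c', narrow to [0/1, 1/10)
Step 2: interval [0/1, 1/10), width = 1/10 - 0/1 = 1/10
  'c': [0/1 + 1/10*0/1, 0/1 + 1/10*1/10) = [0/1, 1/100)
  'e': [0/1 + 1/10*1/10, 0/1 + 1/10*1/5) = [1/100, 1/50)
  'a': [0/1 + 1/10*1/5, 0/1 + 1/10*1/1) = [1/50, 1/10) <- contains code 17/250
  emit 'a', narrow to [1/50, 1/10)
Step 3: interval [1/50, 1/10), width = 1/10 - 1/50 = 2/25
  'c': [1/50 + 2/25*0/1, 1/50 + 2/25*1/10) = [1/50, 7/250)
  'e': [1/50 + 2/25*1/10, 1/50 + 2/25*1/5) = [7/250, 9/250)
  'a': [1/50 + 2/25*1/5, 1/50 + 2/25*1/1) = [9/250, 1/10) <- contains code 17/250
  emit 'a', narrow to [9/250, 1/10)

Answer: symbol=c low=0/1 high=1/10
symbol=a low=1/50 high=1/10
symbol=a low=9/250 high=1/10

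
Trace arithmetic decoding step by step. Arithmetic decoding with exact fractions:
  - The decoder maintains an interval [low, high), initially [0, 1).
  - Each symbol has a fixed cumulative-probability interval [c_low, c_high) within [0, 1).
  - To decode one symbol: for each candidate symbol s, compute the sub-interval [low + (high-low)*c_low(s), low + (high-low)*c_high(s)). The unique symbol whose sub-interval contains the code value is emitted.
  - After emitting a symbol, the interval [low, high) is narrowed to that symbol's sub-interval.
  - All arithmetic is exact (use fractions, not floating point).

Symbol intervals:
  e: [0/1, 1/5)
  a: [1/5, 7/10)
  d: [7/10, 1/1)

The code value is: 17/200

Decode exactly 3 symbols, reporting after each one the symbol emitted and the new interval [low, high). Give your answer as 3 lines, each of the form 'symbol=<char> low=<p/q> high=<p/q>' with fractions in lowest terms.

Step 1: interval [0/1, 1/1), width = 1/1 - 0/1 = 1/1
  'e': [0/1 + 1/1*0/1, 0/1 + 1/1*1/5) = [0/1, 1/5) <- contains code 17/200
  'a': [0/1 + 1/1*1/5, 0/1 + 1/1*7/10) = [1/5, 7/10)
  'd': [0/1 + 1/1*7/10, 0/1 + 1/1*1/1) = [7/10, 1/1)
  emit 'e', narrow to [0/1, 1/5)
Step 2: interval [0/1, 1/5), width = 1/5 - 0/1 = 1/5
  'e': [0/1 + 1/5*0/1, 0/1 + 1/5*1/5) = [0/1, 1/25)
  'a': [0/1 + 1/5*1/5, 0/1 + 1/5*7/10) = [1/25, 7/50) <- contains code 17/200
  'd': [0/1 + 1/5*7/10, 0/1 + 1/5*1/1) = [7/50, 1/5)
  emit 'a', narrow to [1/25, 7/50)
Step 3: interval [1/25, 7/50), width = 7/50 - 1/25 = 1/10
  'e': [1/25 + 1/10*0/1, 1/25 + 1/10*1/5) = [1/25, 3/50)
  'a': [1/25 + 1/10*1/5, 1/25 + 1/10*7/10) = [3/50, 11/100) <- contains code 17/200
  'd': [1/25 + 1/10*7/10, 1/25 + 1/10*1/1) = [11/100, 7/50)
  emit 'a', narrow to [3/50, 11/100)

Answer: symbol=e low=0/1 high=1/5
symbol=a low=1/25 high=7/50
symbol=a low=3/50 high=11/100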